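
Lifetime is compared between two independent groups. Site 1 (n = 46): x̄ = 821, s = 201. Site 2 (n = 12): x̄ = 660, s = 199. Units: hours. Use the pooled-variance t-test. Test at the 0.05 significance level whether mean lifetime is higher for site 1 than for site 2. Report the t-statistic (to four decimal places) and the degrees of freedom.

t = 2.4759, df = 56

Let group 1 = site 1, group 2 = site 2. H0: μ_1 = μ_2; H1: μ_1 > μ_2 (two-sample pooled-variance t-test, right-tailed).
s_p² = [(46−1)·201² + (12−1)·199²]/(46+12−2) = 40243.9
t = (821 − 660)/√[40243.9·(1/46 + 1/12)] = 2.4759
df = n₁ + n₂ − 2 = 56
p-value = P(T ≥ 2.4759) ≈ 0.0082
Since p ≈ 0.0082 < α = 0.05, reject H0; the data support H1.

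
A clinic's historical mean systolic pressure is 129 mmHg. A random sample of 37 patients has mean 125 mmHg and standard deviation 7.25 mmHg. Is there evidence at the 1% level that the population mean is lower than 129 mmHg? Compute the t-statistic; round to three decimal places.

H0: μ = 129; H1: μ < 129 (one-sample t-test, left-tailed).
t = (x̄ − μ₀)/(s/√n) = (125 − 129)/(7.25/√37) = -3.356
df = n − 1 = 36
p-value = P(T ≤ -3.356) ≈ 0.0009
Since p ≈ 0.0009 < α = 0.01, reject H0; the data support H1.

-3.356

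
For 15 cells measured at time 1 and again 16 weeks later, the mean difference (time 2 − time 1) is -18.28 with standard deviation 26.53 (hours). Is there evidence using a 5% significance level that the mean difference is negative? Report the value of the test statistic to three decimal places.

H0: μ_d = 0; H1: μ_d < 0 (paired t-test on the differences, left-tailed).
t = d̄/(s_d/√n) = -18.28/(26.53/√15) = -2.669
df = n − 1 = 14
p-value = P(T ≤ -2.669) ≈ 0.0092
Since p ≈ 0.0092 < α = 0.05, reject H0; the data support H1.

-2.669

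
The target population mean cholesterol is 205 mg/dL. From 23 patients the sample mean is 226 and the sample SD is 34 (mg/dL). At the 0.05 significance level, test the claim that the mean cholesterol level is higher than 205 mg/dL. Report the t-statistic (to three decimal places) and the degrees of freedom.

t = 2.962, df = 22

H0: μ = 205; H1: μ > 205 (one-sample t-test, right-tailed).
t = (x̄ − μ₀)/(s/√n) = (226 − 205)/(34/√23) = 2.962
df = n − 1 = 22
p-value = P(T ≥ 2.962) ≈ 0.0036
Since p ≈ 0.0036 < α = 0.05, reject H0; the evidence is statistically significant.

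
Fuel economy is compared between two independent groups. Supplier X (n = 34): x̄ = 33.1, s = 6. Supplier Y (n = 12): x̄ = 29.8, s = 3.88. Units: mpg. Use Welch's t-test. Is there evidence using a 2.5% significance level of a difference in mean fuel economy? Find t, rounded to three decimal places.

2.170

Let group 1 = supplier X, group 2 = supplier Y. H0: μ_1 = μ_2; H1: μ_1 ≠ μ_2 (Welch's two-sample t-test, two-sided).
t = (x̄_1 − x̄_2)/√(s_1²/n_1 + s_2²/n_2) = (33.1 − 29.8)/√(6²/34 + 3.88²/12) = 2.170
Welch–Satterthwaite df ≈ 30.23
Two-sided p-value ≈ 0.038
Since p ≈ 0.038 > α = 0.025, fail to reject H0; the data do not provide sufficient evidence against H0.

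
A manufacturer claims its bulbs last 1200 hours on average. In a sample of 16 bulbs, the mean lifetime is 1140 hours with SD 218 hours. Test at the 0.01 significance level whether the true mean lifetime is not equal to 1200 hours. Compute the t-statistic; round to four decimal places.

-1.1009

H0: μ = 1200; H1: μ ≠ 1200 (one-sample t-test, two-sided).
t = (x̄ − μ₀)/(s/√n) = (1140 − 1200)/(218/√16) = -1.1009
df = n − 1 = 15
Two-sided p-value ≈ 0.288
Since p ≈ 0.288 > α = 0.01, fail to reject H0; the evidence is not statistically significant.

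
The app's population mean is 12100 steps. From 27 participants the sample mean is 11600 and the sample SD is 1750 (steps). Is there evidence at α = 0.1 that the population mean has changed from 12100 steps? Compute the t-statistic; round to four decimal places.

-1.4846

H0: μ = 12100; H1: μ ≠ 12100 (one-sample t-test, two-sided).
t = (x̄ − μ₀)/(s/√n) = (11600 − 12100)/(1750/√27) = -1.4846
df = n − 1 = 26
Two-sided p-value ≈ 0.150
Since p ≈ 0.150 > α = 0.1, fail to reject H0; the evidence is not statistically significant.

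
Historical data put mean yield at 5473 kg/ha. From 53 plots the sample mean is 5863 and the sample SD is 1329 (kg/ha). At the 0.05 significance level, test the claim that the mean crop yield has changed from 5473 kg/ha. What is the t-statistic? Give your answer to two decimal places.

H0: μ = 5473; H1: μ ≠ 5473 (one-sample t-test, two-sided).
t = (x̄ − μ₀)/(s/√n) = (5863 − 5473)/(1329/√53) = 2.14
df = n − 1 = 52
Two-sided p-value ≈ 0.0374
Since p ≈ 0.0374 < α = 0.05, reject H0; the data support H1.

2.14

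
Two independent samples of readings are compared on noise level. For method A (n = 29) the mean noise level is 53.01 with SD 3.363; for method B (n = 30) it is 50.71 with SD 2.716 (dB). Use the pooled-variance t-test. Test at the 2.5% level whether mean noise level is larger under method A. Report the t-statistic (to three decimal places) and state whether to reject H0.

Let group 1 = method A, group 2 = method B. H0: μ_1 = μ_2; H1: μ_1 > μ_2 (two-sample pooled-variance t-test, right-tailed).
s_p² = [(29−1)·3.363² + (30−1)·2.716²]/(29+30−2) = 9.30871
t = (53.01 − 50.71)/√[9.30871·(1/29 + 1/30)] = 2.895
df = n₁ + n₂ − 2 = 57
p-value = P(T ≥ 2.895) ≈ 0.0027
Since p ≈ 0.0027 < α = 0.025, reject H0; the data support H1.

t = 2.895; reject H0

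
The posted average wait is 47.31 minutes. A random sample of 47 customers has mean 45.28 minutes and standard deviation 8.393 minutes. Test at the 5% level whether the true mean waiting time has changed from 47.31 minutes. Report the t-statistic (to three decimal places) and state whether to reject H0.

t = -1.658; fail to reject H0

H0: μ = 47.31; H1: μ ≠ 47.31 (one-sample t-test, two-sided).
t = (x̄ − μ₀)/(s/√n) = (45.28 − 47.31)/(8.393/√47) = -1.658
df = n − 1 = 46
Two-sided p-value ≈ 0.1041
Since p ≈ 0.1041 > α = 0.05, fail to reject H0; the evidence is not statistically significant.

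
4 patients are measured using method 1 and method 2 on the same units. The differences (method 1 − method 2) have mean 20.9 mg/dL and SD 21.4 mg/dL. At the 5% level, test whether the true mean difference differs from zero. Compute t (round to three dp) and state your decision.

H0: μ_d = 0; H1: μ_d ≠ 0 (paired t-test on the differences, two-sided).
t = d̄/(s_d/√n) = 20.9/(21.4/√4) = 1.953
df = n − 1 = 3
Two-sided p-value ≈ 0.1458
Since p ≈ 0.1458 > α = 0.05, fail to reject H0; the evidence is not statistically significant.

t = 1.953; fail to reject H0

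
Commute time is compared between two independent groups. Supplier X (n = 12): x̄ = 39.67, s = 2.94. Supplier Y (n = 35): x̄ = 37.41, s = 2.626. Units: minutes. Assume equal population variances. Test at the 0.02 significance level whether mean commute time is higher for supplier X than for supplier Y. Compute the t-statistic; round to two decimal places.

2.50

Let group 1 = supplier X, group 2 = supplier Y. H0: μ_1 = μ_2; H1: μ_1 > μ_2 (two-sample pooled-variance t-test, right-tailed).
s_p² = [(12−1)·2.94² + (35−1)·2.626²]/(12+35−2) = 7.3231
t = (39.67 − 37.41)/√[7.3231·(1/12 + 1/35)] = 2.50
df = n₁ + n₂ − 2 = 45
p-value = P(T ≥ 2.50) ≈ 0.0081
Since p ≈ 0.0081 < α = 0.02, reject H0; the data support H1.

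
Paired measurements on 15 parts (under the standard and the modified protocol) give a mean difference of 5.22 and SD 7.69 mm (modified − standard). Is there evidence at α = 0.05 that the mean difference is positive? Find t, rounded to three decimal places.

2.629

H0: μ_d = 0; H1: μ_d > 0 (paired t-test on the differences, right-tailed).
t = d̄/(s_d/√n) = 5.22/(7.69/√15) = 2.629
df = n − 1 = 14
p-value = P(T ≥ 2.629) ≈ 0.010
Since p ≈ 0.010 < α = 0.05, reject H0; the evidence is statistically significant.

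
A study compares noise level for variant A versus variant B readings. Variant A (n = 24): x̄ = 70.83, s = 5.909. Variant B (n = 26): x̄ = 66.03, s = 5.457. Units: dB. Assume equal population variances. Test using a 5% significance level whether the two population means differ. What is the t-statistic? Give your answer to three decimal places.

Let group 1 = variant A, group 2 = variant B. H0: μ_1 = μ_2; H1: μ_1 ≠ μ_2 (two-sample pooled-variance t-test, two-sided).
s_p² = [(24−1)·5.909² + (26−1)·5.457²]/(24+26−2) = 32.2405
t = (70.83 − 66.03)/√[32.2405·(1/24 + 1/26)] = 2.986
df = n₁ + n₂ − 2 = 48
Two-sided p-value ≈ 0.004
Since p ≈ 0.004 < α = 0.05, reject H0; the evidence is statistically significant.

2.986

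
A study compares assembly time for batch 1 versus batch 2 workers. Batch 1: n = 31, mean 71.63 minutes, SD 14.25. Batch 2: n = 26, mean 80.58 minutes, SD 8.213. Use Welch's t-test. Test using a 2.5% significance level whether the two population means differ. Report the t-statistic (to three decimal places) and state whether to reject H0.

t = -2.960; reject H0

Let group 1 = batch 1, group 2 = batch 2. H0: μ_1 = μ_2; H1: μ_1 ≠ μ_2 (Welch's two-sample t-test, two-sided).
t = (x̄_1 − x̄_2)/√(s_1²/n_1 + s_2²/n_2) = (71.63 − 80.58)/√(14.25²/31 + 8.213²/26) = -2.960
Welch–Satterthwaite df ≈ 49.21
Two-sided p-value ≈ 0.005
Since p ≈ 0.005 < α = 0.025, reject H0; the evidence is statistically significant.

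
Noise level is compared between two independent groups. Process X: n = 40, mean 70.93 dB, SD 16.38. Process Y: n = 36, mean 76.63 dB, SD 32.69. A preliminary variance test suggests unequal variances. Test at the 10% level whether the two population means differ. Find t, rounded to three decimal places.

Let group 1 = process X, group 2 = process Y. H0: μ_1 = μ_2; H1: μ_1 ≠ μ_2 (Welch's two-sample t-test, two-sided).
t = (x̄_1 − x̄_2)/√(s_1²/n_1 + s_2²/n_2) = (70.93 − 76.63)/√(16.38²/40 + 32.69²/36) = -0.945
Welch–Satterthwaite df ≈ 50.30
Two-sided p-value ≈ 0.349
Since p ≈ 0.349 > α = 0.1, fail to reject H0; the data do not provide sufficient evidence against H0.

-0.945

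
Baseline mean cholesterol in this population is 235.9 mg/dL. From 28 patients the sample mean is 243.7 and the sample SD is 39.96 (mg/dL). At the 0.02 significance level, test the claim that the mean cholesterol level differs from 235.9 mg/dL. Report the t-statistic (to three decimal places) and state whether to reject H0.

H0: μ = 235.9; H1: μ ≠ 235.9 (one-sample t-test, two-sided).
t = (x̄ − μ₀)/(s/√n) = (243.7 − 235.9)/(39.96/√28) = 1.033
df = n − 1 = 27
Two-sided p-value ≈ 0.3108
Since p ≈ 0.3108 > α = 0.02, fail to reject H0; the evidence is not statistically significant.

t = 1.033; fail to reject H0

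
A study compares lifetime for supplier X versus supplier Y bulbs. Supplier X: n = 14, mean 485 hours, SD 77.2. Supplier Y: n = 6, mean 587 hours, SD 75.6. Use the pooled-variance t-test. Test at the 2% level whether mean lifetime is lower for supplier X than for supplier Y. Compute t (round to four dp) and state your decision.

Let group 1 = supplier X, group 2 = supplier Y. H0: μ_1 = μ_2; H1: μ_1 < μ_2 (two-sample pooled-variance t-test, left-tailed).
s_p² = [(14−1)·77.2² + (6−1)·75.6²]/(14+6−2) = 5891.93
t = (485 − 587)/√[5891.93·(1/14 + 1/6)] = -2.7233
df = n₁ + n₂ − 2 = 18
p-value = P(T ≤ -2.7233) ≈ 0.007
Since p ≈ 0.007 < α = 0.02, reject H0; the data support H1.

t = -2.7233; reject H0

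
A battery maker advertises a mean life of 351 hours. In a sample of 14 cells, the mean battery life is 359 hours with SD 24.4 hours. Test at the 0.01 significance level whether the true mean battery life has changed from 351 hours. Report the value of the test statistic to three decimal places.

1.227

H0: μ = 351; H1: μ ≠ 351 (one-sample t-test, two-sided).
t = (x̄ − μ₀)/(s/√n) = (359 − 351)/(24.4/√14) = 1.227
df = n − 1 = 13
Two-sided p-value ≈ 0.2417
Since p ≈ 0.2417 > α = 0.01, fail to reject H0; the evidence is not statistically significant.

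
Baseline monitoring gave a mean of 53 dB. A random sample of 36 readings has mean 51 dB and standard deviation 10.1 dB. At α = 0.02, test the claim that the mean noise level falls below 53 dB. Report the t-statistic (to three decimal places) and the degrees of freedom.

H0: μ = 53; H1: μ < 53 (one-sample t-test, left-tailed).
t = (x̄ − μ₀)/(s/√n) = (51 − 53)/(10.1/√36) = -1.188
df = n − 1 = 35
p-value = P(T ≤ -1.188) ≈ 0.1214
Since p ≈ 0.1214 > α = 0.02, fail to reject H0; the data do not provide sufficient evidence against H0.

t = -1.188, df = 35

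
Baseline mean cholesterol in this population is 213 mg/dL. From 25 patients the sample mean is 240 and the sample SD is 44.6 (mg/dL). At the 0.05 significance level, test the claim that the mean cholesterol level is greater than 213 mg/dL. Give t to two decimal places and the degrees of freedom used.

H0: μ = 213; H1: μ > 213 (one-sample t-test, right-tailed).
t = (x̄ − μ₀)/(s/√n) = (240 − 213)/(44.6/√25) = 3.03
df = n − 1 = 24
p-value = P(T ≥ 3.03) ≈ 0.0029
Since p ≈ 0.0029 < α = 0.05, reject H0; the evidence is statistically significant.

t = 3.03, df = 24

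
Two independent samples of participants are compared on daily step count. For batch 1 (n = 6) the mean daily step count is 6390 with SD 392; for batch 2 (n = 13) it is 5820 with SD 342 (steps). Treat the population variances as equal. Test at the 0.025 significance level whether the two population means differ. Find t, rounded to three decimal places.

3.231

Let group 1 = batch 1, group 2 = batch 2. H0: μ_1 = μ_2; H1: μ_1 ≠ μ_2 (two-sample pooled-variance t-test, two-sided).
s_p² = [(6−1)·392² + (13−1)·342²]/(6+13−2) = 127758
t = (6390 − 5820)/√[127758·(1/6 + 1/13)] = 3.231
df = n₁ + n₂ − 2 = 17
Two-sided p-value ≈ 0.005
Since p ≈ 0.005 < α = 0.025, reject H0; the evidence is statistically significant.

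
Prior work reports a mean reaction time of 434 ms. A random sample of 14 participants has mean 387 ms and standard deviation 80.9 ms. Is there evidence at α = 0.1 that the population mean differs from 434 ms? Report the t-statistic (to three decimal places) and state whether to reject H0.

H0: μ = 434; H1: μ ≠ 434 (one-sample t-test, two-sided).
t = (x̄ − μ₀)/(s/√n) = (387 − 434)/(80.9/√14) = -2.174
df = n − 1 = 13
Two-sided p-value ≈ 0.049
Since p ≈ 0.049 < α = 0.1, reject H0; the data support H1.

t = -2.174; reject H0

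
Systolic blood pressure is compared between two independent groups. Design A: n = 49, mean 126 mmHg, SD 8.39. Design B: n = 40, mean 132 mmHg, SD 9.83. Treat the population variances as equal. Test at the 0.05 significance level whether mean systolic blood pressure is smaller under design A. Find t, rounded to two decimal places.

-3.11

Let group 1 = design A, group 2 = design B. H0: μ_1 = μ_2; H1: μ_1 < μ_2 (two-sample pooled-variance t-test, left-tailed).
s_p² = [(49−1)·8.39² + (40−1)·9.83²]/(49+40−2) = 82.1534
t = (126 − 132)/√[82.1534·(1/49 + 1/40)] = -3.11
df = n₁ + n₂ − 2 = 87
p-value = P(T ≤ -3.11) ≈ 0.001
Since p ≈ 0.001 < α = 0.05, reject H0; the data support H1.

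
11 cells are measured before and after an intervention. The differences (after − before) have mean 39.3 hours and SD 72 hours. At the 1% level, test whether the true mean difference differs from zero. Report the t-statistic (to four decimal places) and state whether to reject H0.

H0: μ_d = 0; H1: μ_d ≠ 0 (paired t-test on the differences, two-sided).
t = d̄/(s_d/√n) = 39.3/(72/√11) = 1.8103
df = n − 1 = 10
Two-sided p-value ≈ 0.100
Since p ≈ 0.100 > α = 0.01, fail to reject H0; the data do not provide sufficient evidence against H0.

t = 1.8103; fail to reject H0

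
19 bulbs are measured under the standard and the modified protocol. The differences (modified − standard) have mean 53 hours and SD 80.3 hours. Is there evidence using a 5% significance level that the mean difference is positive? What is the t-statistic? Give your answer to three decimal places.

H0: μ_d = 0; H1: μ_d > 0 (paired t-test on the differences, right-tailed).
t = d̄/(s_d/√n) = 53/(80.3/√19) = 2.877
df = n − 1 = 18
p-value = P(T ≥ 2.877) ≈ 0.0050
Since p ≈ 0.0050 < α = 0.05, reject H0; the evidence is statistically significant.

2.877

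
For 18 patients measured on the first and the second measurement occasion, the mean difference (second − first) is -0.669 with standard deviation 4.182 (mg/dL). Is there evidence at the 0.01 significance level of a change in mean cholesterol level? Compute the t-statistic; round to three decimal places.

H0: μ_d = 0; H1: μ_d ≠ 0 (paired t-test on the differences, two-sided).
t = d̄/(s_d/√n) = -0.669/(4.182/√18) = -0.679
df = n − 1 = 17
Two-sided p-value ≈ 0.506
Since p ≈ 0.506 > α = 0.01, fail to reject H0; the data do not provide sufficient evidence against H0.

-0.679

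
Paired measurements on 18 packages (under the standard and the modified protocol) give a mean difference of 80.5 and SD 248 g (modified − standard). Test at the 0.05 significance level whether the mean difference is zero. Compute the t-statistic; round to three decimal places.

1.377

H0: μ_d = 0; H1: μ_d ≠ 0 (paired t-test on the differences, two-sided).
t = d̄/(s_d/√n) = 80.5/(248/√18) = 1.377
df = n − 1 = 17
Two-sided p-value ≈ 0.186
Since p ≈ 0.186 > α = 0.05, fail to reject H0; the evidence is not statistically significant.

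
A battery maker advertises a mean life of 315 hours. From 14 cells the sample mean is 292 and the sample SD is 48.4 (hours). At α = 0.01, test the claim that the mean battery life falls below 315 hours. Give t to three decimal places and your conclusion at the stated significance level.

t = -1.778; fail to reject H0

H0: μ = 315; H1: μ < 315 (one-sample t-test, left-tailed).
t = (x̄ − μ₀)/(s/√n) = (292 − 315)/(48.4/√14) = -1.778
df = n − 1 = 13
p-value = P(T ≤ -1.778) ≈ 0.049
Since p ≈ 0.049 > α = 0.01, fail to reject H0; the evidence is not statistically significant.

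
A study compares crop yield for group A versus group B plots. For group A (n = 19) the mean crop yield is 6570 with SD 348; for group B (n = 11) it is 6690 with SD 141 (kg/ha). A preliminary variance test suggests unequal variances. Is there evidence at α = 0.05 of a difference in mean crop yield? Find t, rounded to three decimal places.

-1.327

Let group 1 = group A, group 2 = group B. H0: μ_1 = μ_2; H1: μ_1 ≠ μ_2 (Welch's two-sample t-test, two-sided).
t = (x̄_1 − x̄_2)/√(s_1²/n_1 + s_2²/n_2) = (6570 − 6690)/√(348²/19 + 141²/11) = -1.327
Welch–Satterthwaite df ≈ 25.91
Two-sided p-value ≈ 0.1962
Since p ≈ 0.1962 > α = 0.05, fail to reject H0; the data do not provide sufficient evidence against H0.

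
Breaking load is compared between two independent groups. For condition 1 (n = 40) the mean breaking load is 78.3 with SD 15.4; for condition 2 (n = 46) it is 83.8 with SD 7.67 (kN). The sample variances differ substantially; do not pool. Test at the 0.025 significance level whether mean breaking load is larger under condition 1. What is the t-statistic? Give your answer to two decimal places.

Let group 1 = condition 1, group 2 = condition 2. H0: μ_1 = μ_2; H1: μ_1 > μ_2 (Welch's two-sample t-test, right-tailed).
t = (x̄_1 − x̄_2)/√(s_1²/n_1 + s_2²/n_2) = (78.3 − 83.8)/√(15.4²/40 + 7.67²/46) = -2.05
Welch–Satterthwaite df ≈ 55.41
p-value = P(T ≥ -2.05) ≈ 0.977
Since p ≈ 0.977 > α = 0.025, fail to reject H0; the data do not provide sufficient evidence against H0.

-2.05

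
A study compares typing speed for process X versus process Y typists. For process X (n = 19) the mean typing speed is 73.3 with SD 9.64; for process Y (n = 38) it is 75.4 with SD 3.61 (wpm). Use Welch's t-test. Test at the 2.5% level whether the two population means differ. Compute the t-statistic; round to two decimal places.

Let group 1 = process X, group 2 = process Y. H0: μ_1 = μ_2; H1: μ_1 ≠ μ_2 (Welch's two-sample t-test, two-sided).
t = (x̄_1 − x̄_2)/√(s_1²/n_1 + s_2²/n_2) = (73.3 − 75.4)/√(9.64²/19 + 3.61²/38) = -0.92
Welch–Satterthwaite df ≈ 20.56
Two-sided p-value ≈ 0.3693
Since p ≈ 0.3693 > α = 0.025, fail to reject H0; the data do not provide sufficient evidence against H0.

-0.92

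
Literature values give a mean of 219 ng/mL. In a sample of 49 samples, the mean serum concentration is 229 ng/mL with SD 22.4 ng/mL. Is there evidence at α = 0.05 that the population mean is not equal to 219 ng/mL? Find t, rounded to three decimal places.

3.125

H0: μ = 219; H1: μ ≠ 219 (one-sample t-test, two-sided).
t = (x̄ − μ₀)/(s/√n) = (229 − 219)/(22.4/√49) = 3.125
df = n − 1 = 48
Two-sided p-value ≈ 0.003
Since p ≈ 0.003 < α = 0.05, reject H0; the data support H1.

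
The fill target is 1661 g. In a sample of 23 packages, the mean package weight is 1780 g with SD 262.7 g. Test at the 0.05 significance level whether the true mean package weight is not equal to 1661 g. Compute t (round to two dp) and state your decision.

H0: μ = 1661; H1: μ ≠ 1661 (one-sample t-test, two-sided).
t = (x̄ − μ₀)/(s/√n) = (1780 − 1661)/(262.7/√23) = 2.17
df = n − 1 = 22
Two-sided p-value ≈ 0.0409
Since p ≈ 0.0409 < α = 0.05, reject H0; the data support H1.

t = 2.17; reject H0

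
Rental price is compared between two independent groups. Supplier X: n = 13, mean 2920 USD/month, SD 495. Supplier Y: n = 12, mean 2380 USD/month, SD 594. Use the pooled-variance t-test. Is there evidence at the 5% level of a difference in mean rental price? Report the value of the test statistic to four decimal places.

2.4769

Let group 1 = supplier X, group 2 = supplier Y. H0: μ_1 = μ_2; H1: μ_1 ≠ μ_2 (two-sample pooled-variance t-test, two-sided).
s_p² = [(13−1)·495² + (12−1)·594²]/(13+12−2) = 296587
t = (2920 − 2380)/√[296587·(1/13 + 1/12)] = 2.4769
df = n₁ + n₂ − 2 = 23
Two-sided p-value ≈ 0.021
Since p ≈ 0.021 < α = 0.05, reject H0; the evidence is statistically significant.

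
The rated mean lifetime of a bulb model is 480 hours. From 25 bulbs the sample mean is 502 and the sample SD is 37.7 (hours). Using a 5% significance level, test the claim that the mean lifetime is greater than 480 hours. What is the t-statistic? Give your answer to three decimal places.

H0: μ = 480; H1: μ > 480 (one-sample t-test, right-tailed).
t = (x̄ − μ₀)/(s/√n) = (502 − 480)/(37.7/√25) = 2.918
df = n − 1 = 24
p-value = P(T ≥ 2.918) ≈ 0.004
Since p ≈ 0.004 < α = 0.05, reject H0; the data support H1.

2.918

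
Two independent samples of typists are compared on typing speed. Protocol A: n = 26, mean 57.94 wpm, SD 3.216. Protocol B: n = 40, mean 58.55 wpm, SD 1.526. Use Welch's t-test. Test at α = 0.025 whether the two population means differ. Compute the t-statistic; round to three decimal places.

Let group 1 = protocol A, group 2 = protocol B. H0: μ_1 = μ_2; H1: μ_1 ≠ μ_2 (Welch's two-sample t-test, two-sided).
t = (x̄_1 − x̄_2)/√(s_1²/n_1 + s_2²/n_2) = (57.94 − 58.55)/√(3.216²/26 + 1.526²/40) = -0.903
Welch–Satterthwaite df ≈ 32.41
Two-sided p-value ≈ 0.3730
Since p ≈ 0.3730 > α = 0.025, fail to reject H0; the data do not provide sufficient evidence against H0.

-0.903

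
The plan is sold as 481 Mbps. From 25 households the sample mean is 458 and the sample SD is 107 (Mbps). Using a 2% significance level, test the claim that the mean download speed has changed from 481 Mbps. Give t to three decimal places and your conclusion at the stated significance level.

H0: μ = 481; H1: μ ≠ 481 (one-sample t-test, two-sided).
t = (x̄ − μ₀)/(s/√n) = (458 − 481)/(107/√25) = -1.075
df = n − 1 = 24
Two-sided p-value ≈ 0.293
Since p ≈ 0.293 > α = 0.02, fail to reject H0; the evidence is not statistically significant.

t = -1.075; fail to reject H0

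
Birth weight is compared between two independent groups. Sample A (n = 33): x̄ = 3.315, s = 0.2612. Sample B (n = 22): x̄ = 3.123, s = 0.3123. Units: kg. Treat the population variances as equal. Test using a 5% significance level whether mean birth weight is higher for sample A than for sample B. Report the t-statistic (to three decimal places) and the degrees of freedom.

Let group 1 = sample A, group 2 = sample B. H0: μ_1 = μ_2; H1: μ_1 > μ_2 (two-sample pooled-variance t-test, right-tailed).
s_p² = [(33−1)·0.2612² + (22−1)·0.3123²]/(33+22−2) = 0.0798372
t = (3.315 − 3.123)/√[0.0798372·(1/33 + 1/22)] = 2.469
df = n₁ + n₂ − 2 = 53
p-value = P(T ≥ 2.469) ≈ 0.008
Since p ≈ 0.008 < α = 0.05, reject H0; the data support H1.

t = 2.469, df = 53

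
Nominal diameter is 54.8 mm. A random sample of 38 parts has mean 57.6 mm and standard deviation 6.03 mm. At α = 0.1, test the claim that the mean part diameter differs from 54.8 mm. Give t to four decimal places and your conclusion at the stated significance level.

H0: μ = 54.8; H1: μ ≠ 54.8 (one-sample t-test, two-sided).
t = (x̄ − μ₀)/(s/√n) = (57.6 − 54.8)/(6.03/√38) = 2.8624
df = n − 1 = 37
Two-sided p-value ≈ 0.0069
Since p ≈ 0.0069 < α = 0.1, reject H0; the data support H1.

t = 2.8624; reject H0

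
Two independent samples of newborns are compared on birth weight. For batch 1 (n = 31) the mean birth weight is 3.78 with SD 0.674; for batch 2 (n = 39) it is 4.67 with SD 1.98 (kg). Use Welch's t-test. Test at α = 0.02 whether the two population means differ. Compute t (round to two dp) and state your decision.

Let group 1 = batch 1, group 2 = batch 2. H0: μ_1 = μ_2; H1: μ_1 ≠ μ_2 (Welch's two-sample t-test, two-sided).
t = (x̄_1 − x̄_2)/√(s_1²/n_1 + s_2²/n_2) = (3.78 − 4.67)/√(0.674²/31 + 1.98²/39) = -2.62
Welch–Satterthwaite df ≈ 48.58
Two-sided p-value ≈ 0.012
Since p ≈ 0.012 < α = 0.02, reject H0; the evidence is statistically significant.

t = -2.62; reject H0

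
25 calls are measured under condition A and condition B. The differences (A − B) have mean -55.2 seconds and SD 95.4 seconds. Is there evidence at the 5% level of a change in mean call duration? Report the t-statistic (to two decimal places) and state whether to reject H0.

H0: μ_d = 0; H1: μ_d ≠ 0 (paired t-test on the differences, two-sided).
t = d̄/(s_d/√n) = -55.2/(95.4/√25) = -2.89
df = n − 1 = 24
Two-sided p-value ≈ 0.008
Since p ≈ 0.008 < α = 0.05, reject H0; the data support H1.

t = -2.89; reject H0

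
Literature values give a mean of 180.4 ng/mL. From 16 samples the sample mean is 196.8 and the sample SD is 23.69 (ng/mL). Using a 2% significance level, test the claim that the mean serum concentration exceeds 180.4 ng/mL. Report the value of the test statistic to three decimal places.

2.769

H0: μ = 180.4; H1: μ > 180.4 (one-sample t-test, right-tailed).
t = (x̄ − μ₀)/(s/√n) = (196.8 − 180.4)/(23.69/√16) = 2.769
df = n − 1 = 15
p-value = P(T ≥ 2.769) ≈ 0.007
Since p ≈ 0.007 < α = 0.02, reject H0; the evidence is statistically significant.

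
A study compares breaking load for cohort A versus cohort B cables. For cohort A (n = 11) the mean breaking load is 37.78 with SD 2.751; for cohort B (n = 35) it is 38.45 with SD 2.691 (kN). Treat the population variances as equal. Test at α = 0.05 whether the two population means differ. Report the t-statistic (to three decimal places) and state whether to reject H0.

t = -0.717; fail to reject H0

Let group 1 = cohort A, group 2 = cohort B. H0: μ_1 = μ_2; H1: μ_1 ≠ μ_2 (two-sample pooled-variance t-test, two-sided).
s_p² = [(11−1)·2.751² + (35−1)·2.691²]/(11+35−2) = 7.31569
t = (37.78 − 38.45)/√[7.31569·(1/11 + 1/35)] = -0.717
df = n₁ + n₂ − 2 = 44
Two-sided p-value ≈ 0.4774
Since p ≈ 0.4774 > α = 0.05, fail to reject H0; the evidence is not statistically significant.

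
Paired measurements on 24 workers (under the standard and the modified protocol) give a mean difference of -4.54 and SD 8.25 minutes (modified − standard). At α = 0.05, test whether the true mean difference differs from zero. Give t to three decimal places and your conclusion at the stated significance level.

t = -2.696; reject H0

H0: μ_d = 0; H1: μ_d ≠ 0 (paired t-test on the differences, two-sided).
t = d̄/(s_d/√n) = -4.54/(8.25/√24) = -2.696
df = n − 1 = 23
Two-sided p-value ≈ 0.013
Since p ≈ 0.013 < α = 0.05, reject H0; the evidence is statistically significant.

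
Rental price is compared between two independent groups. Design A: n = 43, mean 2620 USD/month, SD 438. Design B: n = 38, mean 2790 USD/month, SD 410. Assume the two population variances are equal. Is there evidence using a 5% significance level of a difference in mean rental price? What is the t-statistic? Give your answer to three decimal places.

Let group 1 = design A, group 2 = design B. H0: μ_1 = μ_2; H1: μ_1 ≠ μ_2 (two-sample pooled-variance t-test, two-sided).
s_p² = [(43−1)·438² + (38−1)·410²]/(43+38−2) = 180723
t = (2620 − 2790)/√[180723·(1/43 + 1/38)] = -1.796
df = n₁ + n₂ − 2 = 79
Two-sided p-value ≈ 0.0763
Since p ≈ 0.0763 > α = 0.05, fail to reject H0; the evidence is not statistically significant.

-1.796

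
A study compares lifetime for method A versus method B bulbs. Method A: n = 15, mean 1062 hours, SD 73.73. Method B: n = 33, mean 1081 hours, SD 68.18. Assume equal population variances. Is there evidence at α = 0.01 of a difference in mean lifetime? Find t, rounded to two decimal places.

Let group 1 = method A, group 2 = method B. H0: μ_1 = μ_2; H1: μ_1 ≠ μ_2 (two-sample pooled-variance t-test, two-sided).
s_p² = [(15−1)·73.73² + (33−1)·68.18²]/(15+33−2) = 4888.22
t = (1062 − 1081)/√[4888.22·(1/15 + 1/33)] = -0.87
df = n₁ + n₂ − 2 = 46
Two-sided p-value ≈ 0.3874
Since p ≈ 0.3874 > α = 0.01, fail to reject H0; the data do not provide sufficient evidence against H0.

-0.87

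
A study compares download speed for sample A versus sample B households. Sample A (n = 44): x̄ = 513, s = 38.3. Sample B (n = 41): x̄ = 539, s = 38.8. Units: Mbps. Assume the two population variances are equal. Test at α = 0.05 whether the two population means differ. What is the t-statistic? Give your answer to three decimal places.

-3.108

Let group 1 = sample A, group 2 = sample B. H0: μ_1 = μ_2; H1: μ_1 ≠ μ_2 (two-sample pooled-variance t-test, two-sided).
s_p² = [(44−1)·38.3² + (41−1)·38.8²]/(44+41−2) = 1485.47
t = (513 − 539)/√[1485.47·(1/44 + 1/41)] = -3.108
df = n₁ + n₂ − 2 = 83
Two-sided p-value ≈ 0.0026
Since p ≈ 0.0026 < α = 0.05, reject H0; the evidence is statistically significant.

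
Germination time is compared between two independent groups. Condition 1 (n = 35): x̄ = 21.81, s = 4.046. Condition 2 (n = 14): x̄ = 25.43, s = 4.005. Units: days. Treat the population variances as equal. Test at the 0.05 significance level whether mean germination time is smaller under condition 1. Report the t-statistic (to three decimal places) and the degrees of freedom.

t = -2.837, df = 47

Let group 1 = condition 1, group 2 = condition 2. H0: μ_1 = μ_2; H1: μ_1 < μ_2 (two-sample pooled-variance t-test, left-tailed).
s_p² = [(35−1)·4.046² + (14−1)·4.005²]/(35+14−2) = 16.2788
t = (21.81 − 25.43)/√[16.2788·(1/35 + 1/14)] = -2.837
df = n₁ + n₂ − 2 = 47
p-value = P(T ≤ -2.837) ≈ 0.003
Since p ≈ 0.003 < α = 0.05, reject H0; the data support H1.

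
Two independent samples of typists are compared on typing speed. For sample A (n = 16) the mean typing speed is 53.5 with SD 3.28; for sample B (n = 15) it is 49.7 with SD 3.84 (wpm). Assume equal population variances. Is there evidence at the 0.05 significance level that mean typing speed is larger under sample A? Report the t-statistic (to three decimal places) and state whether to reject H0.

Let group 1 = sample A, group 2 = sample B. H0: μ_1 = μ_2; H1: μ_1 > μ_2 (two-sample pooled-variance t-test, right-tailed).
s_p² = [(16−1)·3.28² + (15−1)·3.84²]/(16+15−2) = 12.6833
t = (53.5 − 49.7)/√[12.6833·(1/16 + 1/15)] = 2.969
df = n₁ + n₂ − 2 = 29
p-value = P(T ≥ 2.969) ≈ 0.0030
Since p ≈ 0.0030 < α = 0.05, reject H0; the evidence is statistically significant.

t = 2.969; reject H0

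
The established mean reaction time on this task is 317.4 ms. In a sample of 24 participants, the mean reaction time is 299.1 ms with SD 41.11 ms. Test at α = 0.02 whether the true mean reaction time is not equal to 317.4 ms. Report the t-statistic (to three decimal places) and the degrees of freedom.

t = -2.181, df = 23

H0: μ = 317.4; H1: μ ≠ 317.4 (one-sample t-test, two-sided).
t = (x̄ − μ₀)/(s/√n) = (299.1 − 317.4)/(41.11/√24) = -2.181
df = n − 1 = 23
Two-sided p-value ≈ 0.040
Since p ≈ 0.040 > α = 0.02, fail to reject H0; the data do not provide sufficient evidence against H0.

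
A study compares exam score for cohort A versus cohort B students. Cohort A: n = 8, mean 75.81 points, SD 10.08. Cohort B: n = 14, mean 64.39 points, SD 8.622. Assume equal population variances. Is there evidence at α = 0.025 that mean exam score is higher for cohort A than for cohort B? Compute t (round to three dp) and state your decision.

Let group 1 = cohort A, group 2 = cohort B. H0: μ_1 = μ_2; H1: μ_1 > μ_2 (two-sample pooled-variance t-test, right-tailed).
s_p² = [(8−1)·10.08² + (14−1)·8.622²]/(8+14−2) = 83.8825
t = (75.81 − 64.39)/√[83.8825·(1/8 + 1/14)] = 2.813
df = n₁ + n₂ − 2 = 20
p-value = P(T ≥ 2.813) ≈ 0.005
Since p ≈ 0.005 < α = 0.025, reject H0; the evidence is statistically significant.

t = 2.813; reject H0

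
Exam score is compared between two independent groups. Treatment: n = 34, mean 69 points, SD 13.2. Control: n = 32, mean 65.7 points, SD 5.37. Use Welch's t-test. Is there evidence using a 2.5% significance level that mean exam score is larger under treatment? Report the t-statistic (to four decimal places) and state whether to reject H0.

Let group 1 = treatment, group 2 = control. H0: μ_1 = μ_2; H1: μ_1 > μ_2 (Welch's two-sample t-test, right-tailed).
t = (x̄_1 − x̄_2)/√(s_1²/n_1 + s_2²/n_2) = (69 − 65.7)/√(13.2²/34 + 5.37²/32) = 1.3443
Welch–Satterthwaite df ≈ 44.17
p-value = P(T ≥ 1.3443) ≈ 0.0929
Since p ≈ 0.0929 > α = 0.025, fail to reject H0; the data do not provide sufficient evidence against H0.

t = 1.3443; fail to reject H0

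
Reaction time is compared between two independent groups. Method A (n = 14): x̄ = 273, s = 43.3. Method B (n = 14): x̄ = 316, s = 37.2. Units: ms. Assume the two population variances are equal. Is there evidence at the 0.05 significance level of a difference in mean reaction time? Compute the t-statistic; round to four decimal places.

Let group 1 = method A, group 2 = method B. H0: μ_1 = μ_2; H1: μ_1 ≠ μ_2 (two-sample pooled-variance t-test, two-sided).
s_p² = [(14−1)·43.3² + (14−1)·37.2²]/(14+14−2) = 1629.37
t = (273 − 316)/√[1629.37·(1/14 + 1/14)] = -2.8184
df = n₁ + n₂ − 2 = 26
Two-sided p-value ≈ 0.009
Since p ≈ 0.009 < α = 0.05, reject H0; the evidence is statistically significant.

-2.8184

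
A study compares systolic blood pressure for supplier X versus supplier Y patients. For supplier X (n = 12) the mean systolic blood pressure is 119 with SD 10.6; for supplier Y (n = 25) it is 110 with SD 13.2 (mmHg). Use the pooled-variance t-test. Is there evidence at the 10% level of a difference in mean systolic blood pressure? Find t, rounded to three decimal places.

2.060

Let group 1 = supplier X, group 2 = supplier Y. H0: μ_1 = μ_2; H1: μ_1 ≠ μ_2 (two-sample pooled-variance t-test, two-sided).
s_p² = [(12−1)·10.6² + (25−1)·13.2²]/(12+25−2) = 154.792
t = (119 − 110)/√[154.792·(1/12 + 1/25)] = 2.060
df = n₁ + n₂ − 2 = 35
Two-sided p-value ≈ 0.0469
Since p ≈ 0.0469 < α = 0.1, reject H0; the data support H1.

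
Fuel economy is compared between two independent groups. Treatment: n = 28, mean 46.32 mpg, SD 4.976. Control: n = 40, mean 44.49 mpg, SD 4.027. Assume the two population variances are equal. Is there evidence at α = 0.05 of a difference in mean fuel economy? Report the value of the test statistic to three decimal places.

Let group 1 = treatment, group 2 = control. H0: μ_1 = μ_2; H1: μ_1 ≠ μ_2 (two-sample pooled-variance t-test, two-sided).
s_p² = [(28−1)·4.976² + (40−1)·4.027²]/(28+40−2) = 19.7119
t = (46.32 − 44.49)/√[19.7119·(1/28 + 1/40)] = 1.673
df = n₁ + n₂ − 2 = 66
Two-sided p-value ≈ 0.0991
Since p ≈ 0.0991 > α = 0.05, fail to reject H0; the evidence is not statistically significant.

1.673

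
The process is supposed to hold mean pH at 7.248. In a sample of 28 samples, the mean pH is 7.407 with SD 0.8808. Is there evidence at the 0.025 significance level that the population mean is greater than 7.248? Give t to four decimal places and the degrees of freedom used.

t = 0.9552, df = 27

H0: μ = 7.248; H1: μ > 7.248 (one-sample t-test, right-tailed).
t = (x̄ − μ₀)/(s/√n) = (7.407 − 7.248)/(0.8808/√28) = 0.9552
df = n − 1 = 27
p-value = P(T ≥ 0.9552) ≈ 0.1740
Since p ≈ 0.1740 > α = 0.025, fail to reject H0; the data do not provide sufficient evidence against H0.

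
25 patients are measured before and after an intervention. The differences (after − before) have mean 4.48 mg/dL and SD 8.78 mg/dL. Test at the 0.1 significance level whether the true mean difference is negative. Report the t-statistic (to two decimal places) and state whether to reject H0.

H0: μ_d = 0; H1: μ_d < 0 (paired t-test on the differences, left-tailed).
t = d̄/(s_d/√n) = 4.48/(8.78/√25) = 2.55
df = n − 1 = 24
p-value = P(T ≤ 2.55) ≈ 0.991
Since p ≈ 0.991 > α = 0.1, fail to reject H0; the data do not provide sufficient evidence against H0.

t = 2.55; fail to reject H0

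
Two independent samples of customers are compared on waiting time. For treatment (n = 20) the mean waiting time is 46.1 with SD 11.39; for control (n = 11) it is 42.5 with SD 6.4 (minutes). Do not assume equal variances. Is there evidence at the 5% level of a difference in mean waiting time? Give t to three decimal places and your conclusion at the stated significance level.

Let group 1 = treatment, group 2 = control. H0: μ_1 = μ_2; H1: μ_1 ≠ μ_2 (Welch's two-sample t-test, two-sided).
t = (x̄_1 − x̄_2)/√(s_1²/n_1 + s_2²/n_2) = (46.1 − 42.5)/√(11.39²/20 + 6.4²/11) = 1.127
Welch–Satterthwaite df ≈ 28.95
Two-sided p-value ≈ 0.269
Since p ≈ 0.269 > α = 0.05, fail to reject H0; the data do not provide sufficient evidence against H0.

t = 1.127; fail to reject H0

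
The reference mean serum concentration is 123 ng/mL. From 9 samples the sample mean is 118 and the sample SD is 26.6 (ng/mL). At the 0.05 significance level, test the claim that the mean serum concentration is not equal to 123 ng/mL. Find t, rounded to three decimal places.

-0.564

H0: μ = 123; H1: μ ≠ 123 (one-sample t-test, two-sided).
t = (x̄ − μ₀)/(s/√n) = (118 − 123)/(26.6/√9) = -0.564
df = n − 1 = 8
Two-sided p-value ≈ 0.5883
Since p ≈ 0.5883 > α = 0.05, fail to reject H0; the data do not provide sufficient evidence against H0.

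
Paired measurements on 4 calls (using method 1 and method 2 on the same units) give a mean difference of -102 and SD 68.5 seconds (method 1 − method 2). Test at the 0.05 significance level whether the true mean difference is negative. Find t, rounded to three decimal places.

-2.978

H0: μ_d = 0; H1: μ_d < 0 (paired t-test on the differences, left-tailed).
t = d̄/(s_d/√n) = -102/(68.5/√4) = -2.978
df = n − 1 = 3
p-value = P(T ≤ -2.978) ≈ 0.029
Since p ≈ 0.029 < α = 0.05, reject H0; the data support H1.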